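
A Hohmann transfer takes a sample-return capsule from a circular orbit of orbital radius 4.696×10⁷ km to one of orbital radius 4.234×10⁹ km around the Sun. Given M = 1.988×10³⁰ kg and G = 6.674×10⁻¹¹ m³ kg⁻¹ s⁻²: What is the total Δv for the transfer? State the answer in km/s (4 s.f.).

Δv_total ≈ 26.37 km/s

μ = GM = 6.674×10⁻¹¹ × 1.988×10³⁰ = 1.327×10²⁰ m³/s².
r₁ = 4.696×10⁷ km = 4.696×10¹⁰ m.
r₂ = 4.234×10⁹ km = 4.234×10¹² m.
Transfer ellipse a_t = (r₁ + r₂)/2 = 2.140×10¹² m.
At r₁: circular v_c1 = √(μ/r₁) = 53150 m/s; transfer-perihelion v_p = √[μ(2/r₁ − 1/a_t)] = 74760 m/s.
Δv₁ = v_p − v_c1 = 21600 m/s.
At r₂: circular v_c2 = √(μ/r₂) = 5598 m/s; transfer-aphelion v_a = √[μ(2/r₂ − 1/a_t)] = 829.2 m/s.
Δv₂ = v_c2 − v_a = 4769 m/s.
Total Δv = Δv₁ + Δv₂ = 26370 m/s = 26.37 km/s.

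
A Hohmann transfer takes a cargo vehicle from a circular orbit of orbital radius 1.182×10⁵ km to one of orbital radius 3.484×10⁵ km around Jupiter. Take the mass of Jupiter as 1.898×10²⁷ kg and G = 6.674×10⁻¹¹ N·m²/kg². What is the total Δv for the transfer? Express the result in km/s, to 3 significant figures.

Δv_total ≈ 12.8 km/s

μ = GM = 6.674×10⁻¹¹ × 1.898×10²⁷ = 1.267×10¹⁷ m³/s².
r₁ = 1.182×10⁵ km = 1.182×10⁸ m.
r₂ = 3.484×10⁵ km = 3.484×10⁸ m.
Transfer ellipse a_t = (r₁ + r₂)/2 = 2.333×10⁸ m.
At r₁: circular v_c1 = √(μ/r₁) = 32740 m/s; transfer-perijove v_p = √[μ(2/r₁ − 1/a_t)] = 40000 m/s.
Δv₁ = v_p − v_c1 = 7268 m/s.
At r₂: circular v_c2 = √(μ/r₂) = 19070 m/s; transfer-apojove v_a = √[μ(2/r₂ − 1/a_t)] = 13570 m/s.
Δv₂ = v_c2 − v_a = 5496 m/s.
Total Δv = Δv₁ + Δv₂ = 12760 m/s = 12.76 km/s.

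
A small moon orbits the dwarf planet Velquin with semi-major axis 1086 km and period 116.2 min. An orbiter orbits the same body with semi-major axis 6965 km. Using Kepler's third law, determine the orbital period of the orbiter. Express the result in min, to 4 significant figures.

T₂ ≈ 1887 min

Kepler's third law: T² ∝ a³, so T₂ = T₁ (a₂/a₁)^(3/2).
a₂/a₁ = 6.413, (a₂/a₁)^(3/2) = 16.24.
T₂ = 116.2 × 16.24 = 1887 min.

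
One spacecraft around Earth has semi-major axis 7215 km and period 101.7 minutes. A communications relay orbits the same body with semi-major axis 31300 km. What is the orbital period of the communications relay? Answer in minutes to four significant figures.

T₂ ≈ 918.9 minutes

Kepler's third law: T² ∝ a³, so T₂ = T₁ (a₂/a₁)^(3/2).
a₂/a₁ = 4.338, (a₂/a₁)^(3/2) = 9.036.
T₂ = 101.7 × 9.036 = 918.9 minutes.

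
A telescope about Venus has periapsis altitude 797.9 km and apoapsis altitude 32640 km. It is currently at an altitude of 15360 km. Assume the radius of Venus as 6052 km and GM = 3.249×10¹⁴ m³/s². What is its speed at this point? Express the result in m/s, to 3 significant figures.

v ≈ 4010 m/s

r_p = 6052 + 797.9 = 6849.9 km = 6.8499×10⁶ m.
r_a = 6052 + 32640 = 38692 km = 3.8692×10⁷ m.
r = 6052 + 15360 = 21412 km = 2.141×10⁷ m.
Semi-major axis a = (r_p + r_a)/2 = 22771 km = 2.277×10⁷ m.
Vis-viva: v² = μ(2/r − 1/a) = 3.249×10¹⁴ × (9.341×10⁻⁸ − 4.392×10⁻⁸) = 1.608×10⁷ m²/s².
v = 4010 m/s.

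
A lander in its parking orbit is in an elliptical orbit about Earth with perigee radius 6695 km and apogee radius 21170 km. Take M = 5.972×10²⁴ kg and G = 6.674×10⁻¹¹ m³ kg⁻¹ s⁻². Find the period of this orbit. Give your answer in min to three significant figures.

μ = GM = 6.674×10⁻¹¹ × 5.972×10²⁴ = 3.986×10¹⁴ m³/s².
Semi-major axis a = (r_p + r_a)/2 = (6695.0 + 21170)/2 = 13932 km = 1.393×10⁷ m.
By Kepler's third law T = 2π√(a³/μ) = 2π × 2.605×10³ = 1.637×10⁴ s.
= 272.8 min.

T ≈ 273 min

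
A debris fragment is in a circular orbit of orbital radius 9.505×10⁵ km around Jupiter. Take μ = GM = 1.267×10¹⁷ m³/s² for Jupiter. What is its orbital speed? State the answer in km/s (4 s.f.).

r = 9.505×10⁵ km = 9.505×10⁸ m.
For a circular orbit v = √(μ/r) = √(1.267×10¹⁷ / 9.505×10⁸) = √(1.333×10⁸) = 11550 m/s.
That is 11.55 km/s.

v ≈ 11.55 km/s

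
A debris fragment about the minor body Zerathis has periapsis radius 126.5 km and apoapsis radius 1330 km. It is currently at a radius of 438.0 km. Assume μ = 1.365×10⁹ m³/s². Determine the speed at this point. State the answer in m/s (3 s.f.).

Semi-major axis a = (r_p + r_a)/2 = 728.25 km = 7.282×10⁵ m.
Vis-viva: v² = μ(2/r − 1/a) = 1.365×10⁹ × (4.566×10⁻⁶ − 1.373×10⁻⁶) = 4.359×10³ m²/s².
v = 66.02 m/s.

v ≈ 66.0 m/s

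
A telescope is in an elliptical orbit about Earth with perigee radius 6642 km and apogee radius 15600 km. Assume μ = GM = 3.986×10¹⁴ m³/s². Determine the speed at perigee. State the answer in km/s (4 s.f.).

Semi-major axis a = (r_p + r_a)/2 = 11121 km = 1.112×10⁷ m.
Vis-viva: v² = μ(2/r − 1/a) = 3.986×10¹⁴ × (3.011×10⁻⁷ − 8.992×10⁻⁸) = 8.418×10⁷ m²/s².
v = 9175 m/s = 9.175 km/s.

v ≈ 9.175 km/s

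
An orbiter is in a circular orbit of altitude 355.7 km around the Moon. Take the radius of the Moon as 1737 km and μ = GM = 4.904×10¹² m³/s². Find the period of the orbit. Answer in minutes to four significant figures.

r = 1737 + 355.7 = 2092.7 km = 2.0927×10⁶ m.
Kepler's third law: T = 2π√(r³/μ) = 2π√((2.093×10⁶)³ / 4.904×10¹²).
r³/μ = 1.869×10⁶ s², so T = 2π × 1.367×10³ = 8.589×10³ s.
Converting: 8.589×10³ s ÷ 60.00 = 143.2 minutes.

T ≈ 143.2 minutes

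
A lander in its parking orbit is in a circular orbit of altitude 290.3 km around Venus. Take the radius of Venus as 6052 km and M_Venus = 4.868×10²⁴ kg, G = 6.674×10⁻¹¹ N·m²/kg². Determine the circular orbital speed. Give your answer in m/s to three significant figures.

v ≈ 7160 m/s

μ = GM = 6.674×10⁻¹¹ × 4.868×10²⁴ = 3.249×10¹⁴ m³/s².
r = 6052 + 290.3 = 6342.3 km = 6.3423×10⁶ m.
For a circular orbit v = √(μ/r) = √(3.249×10¹⁴ / 6.342×10⁶) = √(5.123×10⁷) = 7157 m/s.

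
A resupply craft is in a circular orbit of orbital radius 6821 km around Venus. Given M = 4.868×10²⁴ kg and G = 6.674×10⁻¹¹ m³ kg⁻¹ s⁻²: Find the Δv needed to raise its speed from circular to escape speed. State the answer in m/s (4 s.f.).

μ = GM = 6.674×10⁻¹¹ × 4.868×10²⁴ = 3.249×10¹⁴ m³/s².
r = 6821 km = 6.821×10⁶ m.
Circular speed v_c = √(μ/r) = 6902 m/s.
Escape speed v_esc = √(2μ/r) = √2 × v_c = 9760 m/s.
Δv = v_esc − v_c = 2859 m/s.

Δv ≈ 2859 m/s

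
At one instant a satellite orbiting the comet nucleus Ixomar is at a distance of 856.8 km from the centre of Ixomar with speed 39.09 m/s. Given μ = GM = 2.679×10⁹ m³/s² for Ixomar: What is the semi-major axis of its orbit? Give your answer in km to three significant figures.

a ≈ 567 km

r = 8.568×10⁵ m.
Specific orbital energy ε = v²/2 − μ/r = (39.09)²/2 − 2.679×10⁹/8.568×10⁵ = -2.363×10³ J/kg.
Since ε = −μ/(2a), a = −μ/(2ε) = 5.669×10⁵ m = 566.93 km.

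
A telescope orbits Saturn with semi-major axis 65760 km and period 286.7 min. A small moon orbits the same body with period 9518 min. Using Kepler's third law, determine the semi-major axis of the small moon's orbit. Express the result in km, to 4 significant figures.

Kepler's third law: a³ ∝ T², so a₂ = a₁ (T₂/T₁)^(2/3).
T₂/T₁ = 33.20, (T₂/T₁)^(2/3) = 10.33.
a₂ = 65760 × 10.33 = 6.793×10⁵ km.

a₂ ≈ 6.793×10⁵ km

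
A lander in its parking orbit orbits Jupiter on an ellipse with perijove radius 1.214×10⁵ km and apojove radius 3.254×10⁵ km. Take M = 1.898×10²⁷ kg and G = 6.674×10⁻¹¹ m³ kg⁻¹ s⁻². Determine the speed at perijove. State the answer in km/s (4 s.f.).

μ = GM = 6.674×10⁻¹¹ × 1.898×10²⁷ = 1.267×10¹⁷ m³/s².
Semi-major axis a = (r_p + r_a)/2 = 2.2340×10⁵ km = 2.234×10⁸ m.
Vis-viva: v² = μ(2/r − 1/a) = 1.267×10¹⁷ × (1.647×10⁻⁸ − 4.476×10⁻⁹) = 1.520×10⁹ m²/s².
v = 38990 m/s = 38.99 km/s.

v ≈ 38.99 km/s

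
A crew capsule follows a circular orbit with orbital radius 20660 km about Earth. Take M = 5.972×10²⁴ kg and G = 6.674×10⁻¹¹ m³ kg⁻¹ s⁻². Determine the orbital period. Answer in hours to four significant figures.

T ≈ 8.210 hours

μ = GM = 6.674×10⁻¹¹ × 5.972×10²⁴ = 3.986×10¹⁴ m³/s².
r = 20660 km = 2.066×10⁷ m.
Kepler's third law: T = 2π√(r³/μ) = 2π√((2.066×10⁷)³ / 3.986×10¹⁴).
r³/μ = 2.213×10⁷ s², so T = 2π × 4.704×10³ = 2.955×10⁴ s.
Converting: 2.955×10⁴ s ÷ 3600 = 8.210 hours.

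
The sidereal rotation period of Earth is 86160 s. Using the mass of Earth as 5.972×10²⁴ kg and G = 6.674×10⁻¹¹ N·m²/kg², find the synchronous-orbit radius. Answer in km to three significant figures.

r_sync ≈ 42200 km

μ = GM = 6.674×10⁻¹¹ × 5.972×10²⁴ = 3.986×10¹⁴ m³/s².
A synchronous orbit has period T, so by Kepler's third law a = (μT²/4π²)^(1/3).
μT²/4π² = 3.986×10¹⁴ × (8.616×10⁴)² / 39.48 = 7.495×10²² m³.
a = 4.216×10⁷ m = 42162 km.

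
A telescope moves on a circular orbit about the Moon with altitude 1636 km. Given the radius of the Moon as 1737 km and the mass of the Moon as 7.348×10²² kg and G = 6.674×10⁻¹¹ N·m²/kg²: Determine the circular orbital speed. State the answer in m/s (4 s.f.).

μ = GM = 6.674×10⁻¹¹ × 7.348×10²² = 4.904×10¹² m³/s².
r = 1737 + 1636 = 3373.0 km = 3.3730×10⁶ m.
For a circular orbit v = √(μ/r) = √(4.904×10¹² / 3.373×10⁶) = √(1.454×10⁶) = 1206 m/s.

v ≈ 1206 m/s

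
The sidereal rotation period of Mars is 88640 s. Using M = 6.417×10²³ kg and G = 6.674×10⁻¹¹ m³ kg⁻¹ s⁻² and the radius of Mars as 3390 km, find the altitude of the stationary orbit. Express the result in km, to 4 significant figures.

μ = GM = 6.674×10⁻¹¹ × 6.417×10²³ = 4.283×10¹³ m³/s².
A synchronous orbit has period T, so by Kepler's third law a = (μT²/4π²)^(1/3).
μT²/4π² = 4.283×10¹³ × (8.864×10⁴)² / 39.48 = 8.524×10²¹ m³.
a = 2.043×10⁷ m = 20427 km.
Altitude h = a − R = 20427 − 3390 = 17037 km.

h_sync ≈ 17040 km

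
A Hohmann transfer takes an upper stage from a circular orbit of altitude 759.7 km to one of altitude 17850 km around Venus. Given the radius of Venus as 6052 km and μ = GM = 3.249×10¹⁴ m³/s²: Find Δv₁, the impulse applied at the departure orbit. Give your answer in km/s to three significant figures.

r₁ = 6052 + 759.7 = 6811.7 km = 6.8117×10⁶ m.
r₂ = 6052 + 17850 = 23902 km = 2.3902×10⁷ m.
Transfer ellipse a_t = (r₁ + r₂)/2 = 1.536×10⁷ m.
At r₁: circular v_c1 = √(μ/r₁) = 6906 m/s; transfer-periapsis v_p = √[μ(2/r₁ − 1/a_t)] = 8616 m/s.
Δv₁ = v_p − v_c1 = 1710 m/s.
= 1.710 km/s.

Δv ≈ 1.71 km/s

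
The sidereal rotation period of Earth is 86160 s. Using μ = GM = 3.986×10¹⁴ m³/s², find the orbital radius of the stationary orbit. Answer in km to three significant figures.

r_sync ≈ 42200 km

A synchronous orbit has period T, so by Kepler's third law a = (μT²/4π²)^(1/3).
μT²/4π² = 3.986×10¹⁴ × (8.616×10⁴)² / 39.48 = 7.495×10²² m³.
a = 4.216×10⁷ m = 42163 km.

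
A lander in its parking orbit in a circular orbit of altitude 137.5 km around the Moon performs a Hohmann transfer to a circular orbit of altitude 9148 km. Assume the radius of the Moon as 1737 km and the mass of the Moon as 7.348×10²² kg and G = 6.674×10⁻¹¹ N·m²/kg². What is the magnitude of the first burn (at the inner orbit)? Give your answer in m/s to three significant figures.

μ = GM = 6.674×10⁻¹¹ × 7.348×10²² = 4.904×10¹² m³/s².
r₁ = 1737 + 137.5 = 1874.5 km = 1.8745×10⁶ m.
r₂ = 1737 + 9148 = 10885 km = 1.0885×10⁷ m.
Transfer ellipse a_t = (r₁ + r₂)/2 = 6.380×10⁶ m.
At r₁: circular v_c1 = √(μ/r₁) = 1617 m/s; transfer-perilune v_p = √[μ(2/r₁ − 1/a_t)] = 2113 m/s.
Δv₁ = v_p − v_c1 = 495.3 m/s.

Δv ≈ 495 m/s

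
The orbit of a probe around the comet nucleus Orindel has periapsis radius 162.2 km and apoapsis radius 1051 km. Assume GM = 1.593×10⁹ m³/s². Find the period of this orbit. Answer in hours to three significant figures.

T ≈ 20.7 hours

Semi-major axis a = (r_p + r_a)/2 = (162.20 + 1051.0)/2 = 606.60 km = 6.066×10⁵ m.
By Kepler's third law T = 2π√(a³/μ) = 2π × 1.184×10⁴ = 7.437×10⁴ s.
= 20.66 hours.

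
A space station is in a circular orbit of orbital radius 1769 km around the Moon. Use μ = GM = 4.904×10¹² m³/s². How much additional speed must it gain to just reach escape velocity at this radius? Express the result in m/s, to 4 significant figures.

Δv ≈ 689.7 m/s

r = 1769 km = 1.769×10⁶ m.
Circular speed v_c = √(μ/r) = 1665 m/s.
Escape speed v_esc = √(2μ/r) = √2 × v_c = 2355 m/s.
Δv = v_esc − v_c = 689.7 m/s.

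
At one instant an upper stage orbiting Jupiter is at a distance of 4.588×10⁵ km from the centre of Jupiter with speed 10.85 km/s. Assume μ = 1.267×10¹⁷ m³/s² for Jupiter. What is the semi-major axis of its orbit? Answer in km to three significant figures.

r = 4.588×10⁸ m.
Vis-viva rearranged: 1/a = 2/r − v²/μ = 4.359×10⁻⁹ − 9.291×10⁻¹⁰ = 3.430×10⁻⁹ m⁻¹.
a = 2.915×10⁸ m = 2.9154×10⁵ km.

a ≈ 2.92×10⁵ km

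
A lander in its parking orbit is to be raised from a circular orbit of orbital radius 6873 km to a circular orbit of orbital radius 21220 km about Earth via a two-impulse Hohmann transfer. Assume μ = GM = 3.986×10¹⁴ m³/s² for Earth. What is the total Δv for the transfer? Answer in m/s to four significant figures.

r₁ = 6873 km = 6.873×10⁶ m.
r₂ = 21220 km = 2.122×10⁷ m.
Transfer ellipse a_t = (r₁ + r₂)/2 = 1.405×10⁷ m.
At r₁: circular v_c1 = √(μ/r₁) = 7615 m/s; transfer-perigee v_p = √[μ(2/r₁ − 1/a_t)] = 9360 m/s.
Δv₁ = v_p − v_c1 = 1745 m/s.
At r₂: circular v_c2 = √(μ/r₂) = 4334 m/s; transfer-apogee v_a = √[μ(2/r₂ − 1/a_t)] = 3032 m/s.
Δv₂ = v_c2 − v_a = 1302 m/s.
Total Δv = Δv₁ + Δv₂ = 3047 m/s.

Δv_total ≈ 3047 m/s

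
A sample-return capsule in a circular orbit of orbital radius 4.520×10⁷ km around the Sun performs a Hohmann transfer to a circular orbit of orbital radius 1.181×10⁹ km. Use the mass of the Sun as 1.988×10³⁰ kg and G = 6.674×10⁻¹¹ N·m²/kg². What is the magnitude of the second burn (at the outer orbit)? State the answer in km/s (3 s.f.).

Δv ≈ 7.72 km/s

μ = GM = 6.674×10⁻¹¹ × 1.988×10³⁰ = 1.327×10²⁰ m³/s².
r₁ = 4.520×10⁷ km = 4.520×10¹⁰ m.
r₂ = 1.181×10⁹ km = 1.181×10¹² m.
Transfer ellipse a_t = (r₁ + r₂)/2 = 6.131×10¹¹ m.
At r₁: circular v_c1 = √(μ/r₁) = 54180 m/s; transfer-perihelion v_p = √[μ(2/r₁ − 1/a_t)] = 75200 m/s.
At r₂: circular v_c2 = √(μ/r₂) = 10600 m/s; transfer-aphelion v_a = √[μ(2/r₂ − 1/a_t)] = 2878 m/s.
Δv₂ = v_c2 − v_a = 7721 m/s.
= 7.721 km/s.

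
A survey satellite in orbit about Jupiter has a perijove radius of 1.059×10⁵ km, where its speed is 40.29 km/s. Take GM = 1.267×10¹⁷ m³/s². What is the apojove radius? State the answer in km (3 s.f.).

r_p = 1.059×10⁸ m.
Specific energy ε = v²/2 − μ/r = -3.848×10⁸ J/kg, so a = −μ/(2ε) = 1.646×10⁸ m.
The apsides satisfy r_p + r_a = 2a, so the apojove radius is 2a − r_p = 2.234×10⁸ m = 2.2339×10⁵ km.

apojove radius ≈ 2.23×10⁵ km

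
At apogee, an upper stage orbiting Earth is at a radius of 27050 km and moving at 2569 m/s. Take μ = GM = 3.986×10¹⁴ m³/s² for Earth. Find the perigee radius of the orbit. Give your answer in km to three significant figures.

perigee radius ≈ 7810 km

r_a = 2.705×10⁷ m.
Specific energy ε = v²/2 − μ/r = -1.144×10⁷ J/kg, so a = −μ/(2ε) = 1.743×10⁷ m.
The apsides satisfy r_p + r_a = 2a, so the perigee radius is 2a − r_a = 7.805×10⁶ m = 7805.5 km.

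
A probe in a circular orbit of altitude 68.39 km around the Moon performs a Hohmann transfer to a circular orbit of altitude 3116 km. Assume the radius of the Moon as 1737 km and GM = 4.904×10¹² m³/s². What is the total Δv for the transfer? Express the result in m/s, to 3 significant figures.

r₁ = 1737 + 68.39 = 1805.4 km = 1.8054×10⁶ m.
r₂ = 1737 + 3116 = 4853.0 km = 4.8530×10⁶ m.
Transfer ellipse a_t = (r₁ + r₂)/2 = 3.329×10⁶ m.
At r₁: circular v_c1 = √(μ/r₁) = 1648 m/s; transfer-perilune v_p = √[μ(2/r₁ − 1/a_t)] = 1990 m/s.
Δv₁ = v_p − v_c1 = 341.7 m/s.
At r₂: circular v_c2 = √(μ/r₂) = 1005 m/s; transfer-apolune v_a = √[μ(2/r₂ − 1/a_t)] = 740.3 m/s.
Δv₂ = v_c2 − v_a = 265.0 m/s.
Total Δv = Δv₁ + Δv₂ = 606.7 m/s.

Δv_total ≈ 607 m/s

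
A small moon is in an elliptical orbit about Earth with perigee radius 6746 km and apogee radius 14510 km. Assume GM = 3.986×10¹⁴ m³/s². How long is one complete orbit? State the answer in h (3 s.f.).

T ≈ 3.03 h

Semi-major axis a = (r_p + r_a)/2 = (6746.0 + 14510)/2 = 10628 km = 1.063×10⁷ m.
By Kepler's third law T = 2π√(a³/μ) = 2π × 1.735×10³ = 1.090×10⁴ s.
= 3.029 h.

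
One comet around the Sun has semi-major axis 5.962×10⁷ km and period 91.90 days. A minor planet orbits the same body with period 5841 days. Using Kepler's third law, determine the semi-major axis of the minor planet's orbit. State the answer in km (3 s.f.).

a₂ ≈ 9.50×10⁸ km

Kepler's third law: a³ ∝ T², so a₂ = a₁ (T₂/T₁)^(2/3).
T₂/T₁ = 63.56, (T₂/T₁)^(2/3) = 15.93.
a₂ = 5.962×10⁷ × 15.93 = 9.495×10⁸ km.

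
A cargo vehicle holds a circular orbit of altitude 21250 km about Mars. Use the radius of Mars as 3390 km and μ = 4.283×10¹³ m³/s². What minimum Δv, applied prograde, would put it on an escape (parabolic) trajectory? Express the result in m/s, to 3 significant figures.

Δv ≈ 546 m/s

r = 3390 + 21250 = 24640 km = 2.4640×10⁷ m.
Circular speed v_c = √(μ/r) = 1318 m/s.
Escape speed v_esc = √(2μ/r) = √2 × v_c = 1865 m/s.
Δv = v_esc − v_c = 546.1 m/s.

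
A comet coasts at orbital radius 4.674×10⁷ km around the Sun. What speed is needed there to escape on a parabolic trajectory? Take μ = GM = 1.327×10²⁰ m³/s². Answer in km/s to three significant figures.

v_esc ≈ 75.4 km/s

r = 4.674×10⁷ km = 4.674×10¹⁰ m.
Escape speed v_esc = √(2μ/r) = √(2 × 1.327×10²⁰ / 4.674×10¹⁰) = √(5.678×10⁹) = 75350 m/s.
= 75.35 km/s.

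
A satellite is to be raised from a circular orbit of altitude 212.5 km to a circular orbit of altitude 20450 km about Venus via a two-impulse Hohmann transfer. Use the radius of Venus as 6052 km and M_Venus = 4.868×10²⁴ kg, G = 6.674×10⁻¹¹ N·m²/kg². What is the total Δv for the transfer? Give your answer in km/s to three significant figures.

Δv_total ≈ 3.29 km/s

μ = GM = 6.674×10⁻¹¹ × 4.868×10²⁴ = 3.249×10¹⁴ m³/s².
r₁ = 6052 + 212.5 = 6264.5 km = 6.2645×10⁶ m.
r₂ = 6052 + 20450 = 26502 km = 2.6502×10⁷ m.
Transfer ellipse a_t = (r₁ + r₂)/2 = 1.638×10⁷ m.
At r₁: circular v_c1 = √(μ/r₁) = 7202 m/s; transfer-periapsis v_p = √[μ(2/r₁ − 1/a_t)] = 9159 m/s.
Δv₁ = v_p − v_c1 = 1958 m/s.
At r₂: circular v_c2 = √(μ/r₂) = 3501 m/s; transfer-apoapsis v_a = √[μ(2/r₂ − 1/a_t)] = 2165 m/s.
Δv₂ = v_c2 − v_a = 1336 m/s.
Total Δv = Δv₁ + Δv₂ = 3294 m/s = 3.294 km/s.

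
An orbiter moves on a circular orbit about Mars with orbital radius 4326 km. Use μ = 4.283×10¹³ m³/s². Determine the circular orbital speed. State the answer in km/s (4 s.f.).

v ≈ 3.147 km/s

r = 4326 km = 4.326×10⁶ m.
For a circular orbit v = √(μ/r) = √(4.283×10¹³ / 4.326×10⁶) = √(9.901×10⁶) = 3147 m/s.
That is 3.147 km/s.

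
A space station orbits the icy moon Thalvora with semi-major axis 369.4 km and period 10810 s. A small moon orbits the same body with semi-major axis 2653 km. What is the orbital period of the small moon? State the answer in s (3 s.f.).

T₂ ≈ 2.08×10⁵ s

Kepler's third law: T² ∝ a³, so T₂ = T₁ (a₂/a₁)^(3/2).
a₂/a₁ = 7.182, (a₂/a₁)^(3/2) = 19.25.
T₂ = 10810 × 19.25 = 2.081×10⁵ s.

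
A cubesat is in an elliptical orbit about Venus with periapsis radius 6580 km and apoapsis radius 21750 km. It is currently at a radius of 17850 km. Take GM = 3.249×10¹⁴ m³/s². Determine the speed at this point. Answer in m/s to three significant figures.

v ≈ 3670 m/s

Semi-major axis a = (r_p + r_a)/2 = 14165 km = 1.416×10⁷ m.
Vis-viva: v² = μ(2/r − 1/a) = 3.249×10¹⁴ × (1.120×10⁻⁷ − 7.060×10⁻⁸) = 1.347×10⁷ m²/s².
v = 3670 m/s.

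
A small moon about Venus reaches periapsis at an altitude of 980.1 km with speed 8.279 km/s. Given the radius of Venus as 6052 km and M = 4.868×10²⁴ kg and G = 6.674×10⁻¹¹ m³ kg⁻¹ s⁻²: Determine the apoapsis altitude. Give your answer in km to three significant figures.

μ = GM = 6.674×10⁻¹¹ × 4.868×10²⁴ = 3.249×10¹⁴ m³/s².
r_p = 6052 + 980.1 = 7032.1 km = 7.032×10⁶ m.
Specific energy ε = v²/2 − μ/r = -1.193×10⁷ J/kg, so a = −μ/(2ε) = 1.362×10⁷ m.
The apsides satisfy r_p + r_a = 2a, so the apoapsis radius is 2a − r_p = 2.020×10⁷ m = 20201 km.
Apoapsis altitude = 20201 − 6052 = 14149 km.

apoapsis altitude ≈ 14100 km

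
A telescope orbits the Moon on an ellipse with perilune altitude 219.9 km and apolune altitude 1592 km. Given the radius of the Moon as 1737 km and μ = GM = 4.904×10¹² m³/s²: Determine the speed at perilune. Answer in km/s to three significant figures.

r_p = 1737 + 219.9 = 1956.9 km = 1.9569×10⁶ m.
r_a = 1737 + 1592 = 3329.0 km = 3.3290×10⁶ m.
Semi-major axis a = (r_p + r_a)/2 = 2642.9 km = 2.643×10⁶ m.
Vis-viva: v² = μ(2/r − 1/a) = 4.904×10¹² × (1.022×10⁻⁶ − 3.784×10⁻⁷) = 3.157×10⁶ m²/s².
v = 1777 m/s = 1.777 km/s.

v ≈ 1.78 km/s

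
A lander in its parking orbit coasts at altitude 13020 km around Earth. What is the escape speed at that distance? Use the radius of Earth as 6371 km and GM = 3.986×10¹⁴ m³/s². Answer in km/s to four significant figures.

v_esc ≈ 6.412 km/s

r = 6371 + 13020 = 19391 km = 1.9391×10⁷ m.
Escape speed v_esc = √(2μ/r) = √(2 × 3.986×10¹⁴ / 1.939×10⁷) = √(4.111×10⁷) = 6412 m/s.
= 6.412 km/s.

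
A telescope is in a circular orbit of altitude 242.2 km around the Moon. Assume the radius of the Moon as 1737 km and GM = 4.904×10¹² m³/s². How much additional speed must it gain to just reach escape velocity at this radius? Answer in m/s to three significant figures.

r = 1737 + 242.2 = 1979.2 km = 1.9792×10⁶ m.
Circular speed v_c = √(μ/r) = 1574 m/s.
Escape speed v_esc = √(2μ/r) = √2 × v_c = 2226 m/s.
Δv = v_esc − v_c = 652.0 m/s.

Δv ≈ 652 m/s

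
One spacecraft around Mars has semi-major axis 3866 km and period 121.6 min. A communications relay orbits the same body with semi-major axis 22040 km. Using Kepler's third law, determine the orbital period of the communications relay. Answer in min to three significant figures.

T₂ ≈ 1660 min

Kepler's third law: T² ∝ a³, so T₂ = T₁ (a₂/a₁)^(3/2).
a₂/a₁ = 5.701, (a₂/a₁)^(3/2) = 13.61.
T₂ = 121.6 × 13.61 = 1655 min.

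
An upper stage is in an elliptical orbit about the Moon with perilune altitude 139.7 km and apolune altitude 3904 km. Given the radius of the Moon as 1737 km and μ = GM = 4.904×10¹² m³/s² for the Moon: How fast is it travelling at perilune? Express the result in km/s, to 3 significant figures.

v ≈ 1.98 km/s

r_p = 1737 + 139.7 = 1876.7 km = 1.8767×10⁶ m.
r_a = 1737 + 3904 = 5641.0 km = 5.6410×10⁶ m.
Semi-major axis a = (r_p + r_a)/2 = 3758.8 km = 3.759×10⁶ m.
Vis-viva: v² = μ(2/r − 1/a) = 4.904×10¹² × (1.066×10⁻⁶ − 2.660×10⁻⁷) = 3.922×10⁶ m²/s².
v = 1980 m/s = 1.980 km/s.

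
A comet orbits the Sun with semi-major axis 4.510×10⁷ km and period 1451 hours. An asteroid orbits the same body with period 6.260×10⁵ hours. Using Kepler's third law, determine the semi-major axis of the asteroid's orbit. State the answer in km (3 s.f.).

a₂ ≈ 2.58×10⁹ km

Kepler's third law: a³ ∝ T², so a₂ = a₁ (T₂/T₁)^(2/3).
T₂/T₁ = 431.4, (T₂/T₁)^(2/3) = 57.10.
a₂ = 4.510×10⁷ × 57.10 = 2.575×10⁹ km.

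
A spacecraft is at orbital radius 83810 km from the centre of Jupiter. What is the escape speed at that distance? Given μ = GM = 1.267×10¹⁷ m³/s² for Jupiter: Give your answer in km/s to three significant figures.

v_esc ≈ 55.0 km/s

r = 83810 km = 8.381×10⁷ m.
Escape speed v_esc = √(2μ/r) = √(2 × 1.267×10¹⁷ / 8.381×10⁷) = √(3.024×10⁹) = 54990 m/s.
= 54.99 km/s.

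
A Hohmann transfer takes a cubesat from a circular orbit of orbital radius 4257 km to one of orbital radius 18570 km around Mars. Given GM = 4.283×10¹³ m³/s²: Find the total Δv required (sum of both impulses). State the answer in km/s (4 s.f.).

r₁ = 4257 km = 4.257×10⁶ m.
r₂ = 18570 km = 1.857×10⁷ m.
Transfer ellipse a_t = (r₁ + r₂)/2 = 1.141×10⁷ m.
At r₁: circular v_c1 = √(μ/r₁) = 3172 m/s; transfer-periapsis v_p = √[μ(2/r₁ − 1/a_t)] = 4046 m/s.
Δv₁ = v_p − v_c1 = 874.0 m/s.
At r₂: circular v_c2 = √(μ/r₂) = 1519 m/s; transfer-apoapsis v_a = √[μ(2/r₂ − 1/a_t)] = 927.5 m/s.
Δv₂ = v_c2 − v_a = 591.2 m/s.
Total Δv = Δv₁ + Δv₂ = 1465 m/s = 1.465 km/s.

Δv_total ≈ 1.465 km/s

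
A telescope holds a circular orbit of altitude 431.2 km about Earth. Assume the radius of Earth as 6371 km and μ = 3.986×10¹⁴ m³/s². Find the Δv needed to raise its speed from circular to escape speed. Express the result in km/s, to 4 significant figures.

Δv ≈ 3.171 km/s

r = 6371 + 431.2 = 6802.2 km = 6.8022×10⁶ m.
Circular speed v_c = √(μ/r) = 7655 m/s.
Escape speed v_esc = √(2μ/r) = √2 × v_c = 10830 m/s.
Δv = v_esc − v_c = 3171 m/s = 3.171 km/s.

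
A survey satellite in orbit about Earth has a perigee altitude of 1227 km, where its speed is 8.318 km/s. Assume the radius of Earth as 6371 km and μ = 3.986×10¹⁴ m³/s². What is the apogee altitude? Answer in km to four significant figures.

apogee altitude ≈ 8341 km

r_p = 6371 + 1227 = 7598.0 km = 7.598×10⁶ m.
Specific energy ε = v²/2 − μ/r = -1.787×10⁷ J/kg, so a = −μ/(2ε) = 1.115×10⁷ m.
The apsides satisfy r_p + r_a = 2a, so the apogee radius is 2a − r_p = 1.471×10⁷ m = 14712 km.
Apogee altitude = 14712 − 6371 = 8340.8 km.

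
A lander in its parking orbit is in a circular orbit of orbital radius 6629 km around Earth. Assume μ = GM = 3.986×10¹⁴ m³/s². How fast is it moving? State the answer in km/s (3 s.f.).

v ≈ 7.75 km/s

r = 6629 km = 6.629×10⁶ m.
For a circular orbit v = √(μ/r) = √(3.986×10¹⁴ / 6.629×10⁶) = √(6.013×10⁷) = 7754 m/s.
That is 7.754 km/s.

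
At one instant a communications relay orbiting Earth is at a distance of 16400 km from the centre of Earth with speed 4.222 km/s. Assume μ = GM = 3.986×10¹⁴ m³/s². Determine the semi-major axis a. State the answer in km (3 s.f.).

a ≈ 12900 km

r = 1.640×10⁷ m.
Vis-viva rearranged: 1/a = 2/r − v²/μ = 1.220×10⁻⁷ − 4.472×10⁻⁸ = 7.723×10⁻⁸ m⁻¹.
a = 1.295×10⁷ m = 12948 km.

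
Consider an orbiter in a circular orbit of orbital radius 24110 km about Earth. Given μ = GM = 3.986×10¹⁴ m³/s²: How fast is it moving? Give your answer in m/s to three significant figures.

v ≈ 4070 m/s

r = 24110 km = 2.411×10⁷ m.
For a circular orbit v = √(μ/r) = √(3.986×10¹⁴ / 2.411×10⁷) = √(1.653×10⁷) = 4066 m/s.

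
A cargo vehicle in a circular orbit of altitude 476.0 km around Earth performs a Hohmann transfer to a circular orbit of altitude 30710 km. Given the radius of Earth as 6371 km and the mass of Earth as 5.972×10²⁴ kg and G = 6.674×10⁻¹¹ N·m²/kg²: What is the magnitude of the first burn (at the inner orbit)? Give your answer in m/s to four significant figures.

μ = GM = 6.674×10⁻¹¹ × 5.972×10²⁴ = 3.986×10¹⁴ m³/s².
r₁ = 6371 + 476.0 = 6847.0 km = 6.8470×10⁶ m.
r₂ = 6371 + 30710 = 37081 km = 3.7081×10⁷ m.
Transfer ellipse a_t = (r₁ + r₂)/2 = 2.196×10⁷ m.
At r₁: circular v_c1 = √(μ/r₁) = 7630 m/s; transfer-perigee v_p = √[μ(2/r₁ − 1/a_t)] = 9913 m/s.
Δv₁ = v_p − v_c1 = 2284 m/s.

Δv ≈ 2284 m/s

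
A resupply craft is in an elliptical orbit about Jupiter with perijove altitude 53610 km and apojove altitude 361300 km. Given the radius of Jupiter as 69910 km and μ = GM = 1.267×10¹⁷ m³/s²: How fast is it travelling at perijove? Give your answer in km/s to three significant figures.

r_p = 69910 + 53610 = 123520 km = 1.2352×10⁸ m.
r_a = 69910 + 361300 = 431210 km = 4.3121×10⁸ m.
Semi-major axis a = (r_p + r_a)/2 = 2.7736×10⁵ km = 2.774×10⁸ m.
Vis-viva: v² = μ(2/r − 1/a) = 1.267×10¹⁷ × (1.619×10⁻⁸ − 3.605×10⁻⁹) = 1.595×10⁹ m²/s².
v = 39930 m/s = 39.93 km/s.

v ≈ 39.9 km/s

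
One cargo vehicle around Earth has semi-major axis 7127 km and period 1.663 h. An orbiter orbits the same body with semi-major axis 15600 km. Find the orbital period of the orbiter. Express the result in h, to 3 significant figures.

T₂ ≈ 5.39 h

Kepler's third law: T² ∝ a³, so T₂ = T₁ (a₂/a₁)^(3/2).
a₂/a₁ = 2.189, (a₂/a₁)^(3/2) = 3.238.
T₂ = 1.663 × 3.238 = 5.385 h.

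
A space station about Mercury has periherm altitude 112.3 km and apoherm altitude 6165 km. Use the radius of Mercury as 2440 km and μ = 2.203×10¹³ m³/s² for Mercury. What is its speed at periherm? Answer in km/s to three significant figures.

v ≈ 3.65 km/s

r_p = 2440 + 112.3 = 2552.3 km = 2.5523×10⁶ m.
r_a = 2440 + 6165 = 8605.0 km = 8.6050×10⁶ m.
Semi-major axis a = (r_p + r_a)/2 = 5578.6 km = 5.579×10⁶ m.
Vis-viva: v² = μ(2/r − 1/a) = 2.203×10¹³ × (7.836×10⁻⁷ − 1.793×10⁻⁷) = 1.331×10⁷ m²/s².
v = 3649 m/s = 3.649 km/s.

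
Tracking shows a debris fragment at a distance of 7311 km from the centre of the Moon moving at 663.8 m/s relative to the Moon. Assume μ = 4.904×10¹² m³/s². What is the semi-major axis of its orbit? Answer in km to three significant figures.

a ≈ 5440 km

r = 7.311×10⁶ m.
Vis-viva rearranged: 1/a = 2/r − v²/μ = 2.736×10⁻⁷ − 8.985×10⁻⁸ = 1.837×10⁻⁷ m⁻¹.
a = 5.443×10⁶ m = 5443.4 km.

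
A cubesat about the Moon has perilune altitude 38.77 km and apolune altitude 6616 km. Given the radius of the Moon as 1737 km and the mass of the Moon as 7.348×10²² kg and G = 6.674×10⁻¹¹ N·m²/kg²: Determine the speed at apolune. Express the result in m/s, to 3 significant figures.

v ≈ 454 m/s

μ = GM = 6.674×10⁻¹¹ × 7.348×10²² = 4.904×10¹² m³/s².
r_p = 1737 + 38.77 = 1775.8 km = 1.7758×10⁶ m.
r_a = 1737 + 6616 = 8353.0 km = 8.3530×10⁶ m.
Semi-major axis a = (r_p + r_a)/2 = 5064.4 km = 5.064×10⁶ m.
Vis-viva: v² = μ(2/r − 1/a) = 4.904×10¹² × (2.394×10⁻⁷ − 1.975×10⁻⁷) = 2.059×10⁵ m²/s².
v = 453.7 m/s.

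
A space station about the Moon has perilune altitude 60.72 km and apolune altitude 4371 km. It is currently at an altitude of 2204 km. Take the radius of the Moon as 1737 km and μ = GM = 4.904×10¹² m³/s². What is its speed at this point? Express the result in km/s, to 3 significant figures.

r_p = 1737 + 60.72 = 1797.7 km = 1.7977×10⁶ m.
r_a = 1737 + 4371 = 6108.0 km = 6.1080×10⁶ m.
r = 1737 + 2204 = 3941.0 km = 3.941×10⁶ m.
Semi-major axis a = (r_p + r_a)/2 = 3952.9 km = 3.953×10⁶ m.
Vis-viva: v² = μ(2/r − 1/a) = 4.904×10¹² × (5.075×10⁻⁷ − 2.530×10⁻⁷) = 1.248×10⁶ m²/s².
v = 1117 m/s = 1.117 km/s.

v ≈ 1.12 km/s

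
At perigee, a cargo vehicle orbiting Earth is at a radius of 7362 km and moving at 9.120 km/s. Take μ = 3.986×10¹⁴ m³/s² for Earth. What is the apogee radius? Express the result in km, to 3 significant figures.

apogee radius ≈ 24400 km

r_p = 7.362×10⁶ m.
Specific energy ε = v²/2 − μ/r = -1.256×10⁷ J/kg, so a = −μ/(2ε) = 1.587×10⁷ m.
The apsides satisfy r_p + r_a = 2a, so the apogee radius is 2a − r_p = 2.438×10⁷ m = 24385 km.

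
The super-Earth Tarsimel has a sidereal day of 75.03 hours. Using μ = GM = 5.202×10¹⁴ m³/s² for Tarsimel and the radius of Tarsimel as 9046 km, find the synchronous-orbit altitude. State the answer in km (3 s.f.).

h_sync ≈ 89600 km

T = 75.03 hours = 2.701×10⁵ s.
A synchronous orbit has period T, so by Kepler's third law a = (μT²/4π²)^(1/3).
μT²/4π² = 5.202×10¹⁴ × (2.701×10⁵)² / 39.48 = 9.614×10²³ m³.
a = 9.870×10⁷ m = 98695 km.
Altitude h = a − R = 98695 − 9046 = 89649 km.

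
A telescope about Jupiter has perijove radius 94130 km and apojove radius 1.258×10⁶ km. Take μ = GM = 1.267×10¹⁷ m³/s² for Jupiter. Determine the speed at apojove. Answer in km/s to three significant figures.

Semi-major axis a = (r_p + r_a)/2 = 6.7606×10⁵ km = 6.761×10⁸ m.
Vis-viva: v² = μ(2/r − 1/a) = 1.267×10¹⁷ × (1.590×10⁻⁹ − 1.479×10⁻⁹) = 1.402×10⁷ m²/s².
v = 3745 m/s = 3.745 km/s.

v ≈ 3.74 km/s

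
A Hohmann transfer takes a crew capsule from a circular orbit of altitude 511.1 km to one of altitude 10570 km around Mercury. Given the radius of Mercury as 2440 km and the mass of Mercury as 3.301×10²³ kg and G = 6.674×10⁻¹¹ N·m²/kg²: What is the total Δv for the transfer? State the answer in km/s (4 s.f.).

μ = GM = 6.674×10⁻¹¹ × 3.301×10²³ = 2.203×10¹³ m³/s².
r₁ = 2440 + 511.1 = 2951.1 km = 2.9511×10⁶ m.
r₂ = 2440 + 10570 = 13010 km = 1.3010×10⁷ m.
Transfer ellipse a_t = (r₁ + r₂)/2 = 7.981×10⁶ m.
At r₁: circular v_c1 = √(μ/r₁) = 2732 m/s; transfer-periherm v_p = √[μ(2/r₁ − 1/a_t)] = 3489 m/s.
Δv₁ = v_p − v_c1 = 756.3 m/s.
At r₂: circular v_c2 = √(μ/r₂) = 1301 m/s; transfer-apoherm v_a = √[μ(2/r₂ − 1/a_t)] = 791.3 m/s.
Δv₂ = v_c2 − v_a = 510.0 m/s.
Total Δv = Δv₁ + Δv₂ = 1266 m/s = 1.266 km/s.

Δv_total ≈ 1.266 km/s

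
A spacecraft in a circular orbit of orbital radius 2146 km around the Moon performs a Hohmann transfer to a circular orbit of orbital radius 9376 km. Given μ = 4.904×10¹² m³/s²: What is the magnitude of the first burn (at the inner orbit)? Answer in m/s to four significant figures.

r₁ = 2146 km = 2.146×10⁶ m.
r₂ = 9376 km = 9.376×10⁶ m.
Transfer ellipse a_t = (r₁ + r₂)/2 = 5.761×10⁶ m.
At r₁: circular v_c1 = √(μ/r₁) = 1512 m/s; transfer-perilune v_p = √[μ(2/r₁ − 1/a_t)] = 1929 m/s.
Δv₁ = v_p − v_c1 = 416.8 m/s.

Δv ≈ 416.8 m/s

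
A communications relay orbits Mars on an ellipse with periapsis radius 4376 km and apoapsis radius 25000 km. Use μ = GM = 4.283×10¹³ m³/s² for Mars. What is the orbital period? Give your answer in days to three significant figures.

Semi-major axis a = (r_p + r_a)/2 = (4376.0 + 25000)/2 = 14688 km = 1.469×10⁷ m.
By Kepler's third law T = 2π√(a³/μ) = 2π × 8.601×10³ = 5.404×10⁴ s.
= 0.6255 days.

T ≈ 0.626 days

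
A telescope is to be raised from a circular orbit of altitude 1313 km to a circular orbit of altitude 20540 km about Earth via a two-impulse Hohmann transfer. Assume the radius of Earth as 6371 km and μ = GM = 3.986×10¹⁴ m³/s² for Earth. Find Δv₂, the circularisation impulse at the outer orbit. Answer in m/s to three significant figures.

r₁ = 6371 + 1313 = 7684.0 km = 7.6840×10⁶ m.
r₂ = 6371 + 20540 = 26911 km = 2.6911×10⁷ m.
Transfer ellipse a_t = (r₁ + r₂)/2 = 1.730×10⁷ m.
At r₁: circular v_c1 = √(μ/r₁) = 7202 m/s; transfer-perigee v_p = √[μ(2/r₁ − 1/a_t)] = 8984 m/s.
At r₂: circular v_c2 = √(μ/r₂) = 3849 m/s; transfer-apogee v_a = √[μ(2/r₂ − 1/a_t)] = 2565 m/s.
Δv₂ = v_c2 − v_a = 1283 m/s.

Δv ≈ 1280 m/s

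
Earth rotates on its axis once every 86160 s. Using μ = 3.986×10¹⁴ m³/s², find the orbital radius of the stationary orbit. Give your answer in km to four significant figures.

A synchronous orbit has period T, so by Kepler's third law a = (μT²/4π²)^(1/3).
μT²/4π² = 3.986×10¹⁴ × (8.616×10⁴)² / 39.48 = 7.495×10²² m³.
a = 4.216×10⁷ m = 42163 km.

r_sync ≈ 42160 km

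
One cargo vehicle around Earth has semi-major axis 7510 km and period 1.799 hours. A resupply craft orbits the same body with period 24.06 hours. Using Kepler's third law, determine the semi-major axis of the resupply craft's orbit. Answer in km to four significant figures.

a₂ ≈ 42310 km

Kepler's third law: a³ ∝ T², so a₂ = a₁ (T₂/T₁)^(2/3).
T₂/T₁ = 13.37, (T₂/T₁)^(2/3) = 5.634.
a₂ = 7510 × 5.634 = 42310 km.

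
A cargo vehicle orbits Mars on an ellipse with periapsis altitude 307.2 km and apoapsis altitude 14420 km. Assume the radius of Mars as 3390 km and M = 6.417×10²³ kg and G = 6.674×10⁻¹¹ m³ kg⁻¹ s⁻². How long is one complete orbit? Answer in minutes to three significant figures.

T ≈ 564 minutes

μ = GM = 6.674×10⁻¹¹ × 6.417×10²³ = 4.283×10¹³ m³/s².
r_p = 3390 + 307.2 = 3697.2 km = 3.6972×10⁶ m.
r_a = 3390 + 14420 = 17810 km = 1.7810×10⁷ m.
Semi-major axis a = (r_p + r_a)/2 = (3697.2 + 17810)/2 = 10754 km = 1.075×10⁷ m.
By Kepler's third law T = 2π√(a³/μ) = 2π × 5.389×10³ = 3.386×10⁴ s.
= 564.3 minutes.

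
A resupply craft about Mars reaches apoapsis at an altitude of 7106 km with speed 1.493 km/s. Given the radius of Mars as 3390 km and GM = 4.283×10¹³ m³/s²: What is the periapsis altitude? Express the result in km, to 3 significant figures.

periapsis altitude ≈ 554 km

r_a = 3390 + 7106 = 10496 km = 1.050×10⁷ m.
Specific energy ε = v²/2 − μ/r = -2.966×10⁶ J/kg, so a = −μ/(2ε) = 7.220×10⁶ m.
The apsides satisfy r_p + r_a = 2a, so the periapsis radius is 2a − r_a = 3.944×10⁶ m = 3943.9 km.
Periapsis altitude = 3943.9 − 3390 = 553.95 km.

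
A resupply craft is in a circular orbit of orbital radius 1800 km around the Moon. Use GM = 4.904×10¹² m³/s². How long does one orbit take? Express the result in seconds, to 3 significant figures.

T ≈ 6850 seconds

r = 1800 km = 1.800×10⁶ m.
Kepler's third law: T = 2π√(r³/μ) = 2π√((1.800×10⁶)³ / 4.904×10¹²).
r³/μ = 1.189×10⁶ s², so T = 2π × 1.091×10³ = 6.852×10³ s.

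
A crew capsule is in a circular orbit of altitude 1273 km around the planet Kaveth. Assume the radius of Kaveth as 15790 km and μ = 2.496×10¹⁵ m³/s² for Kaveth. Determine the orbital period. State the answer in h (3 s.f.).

r = 15790 + 1273 = 17063 km = 1.7063×10⁷ m.
Kepler's third law: T = 2π√(r³/μ) = 2π√((1.706×10⁷)³ / 2.496×10¹⁵).
r³/μ = 1.990×10⁶ s², so T = 2π × 1.411×10³ = 8.864×10³ s.
Converting: 8.864×10³ s ÷ 3600 = 2.462 h.

T ≈ 2.46 h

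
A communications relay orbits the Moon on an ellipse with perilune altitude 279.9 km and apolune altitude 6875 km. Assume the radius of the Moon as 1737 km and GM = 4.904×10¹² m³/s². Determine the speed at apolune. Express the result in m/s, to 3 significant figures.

v ≈ 465 m/s

r_p = 1737 + 279.9 = 2016.9 km = 2.0169×10⁶ m.
r_a = 1737 + 6875 = 8612.0 km = 8.6120×10⁶ m.
Semi-major axis a = (r_p + r_a)/2 = 5314.4 km = 5.314×10⁶ m.
Vis-viva: v² = μ(2/r − 1/a) = 4.904×10¹² × (2.322×10⁻⁷ − 1.882×10⁻⁷) = 2.161×10⁵ m²/s².
v = 464.9 m/s.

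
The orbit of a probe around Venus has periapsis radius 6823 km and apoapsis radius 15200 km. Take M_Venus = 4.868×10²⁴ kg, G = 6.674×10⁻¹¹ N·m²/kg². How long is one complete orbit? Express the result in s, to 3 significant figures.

T ≈ 12700 s

μ = GM = 6.674×10⁻¹¹ × 4.868×10²⁴ = 3.249×10¹⁴ m³/s².
Semi-major axis a = (r_p + r_a)/2 = (6823.0 + 15200)/2 = 11012 km = 1.101×10⁷ m.
By Kepler's third law T = 2π√(a³/μ) = 2π × 2.027×10³ = 1.274×10⁴ s.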